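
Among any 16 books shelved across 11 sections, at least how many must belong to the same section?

If each of the 11 sections held at most 1, the total would be at most 11 × 1 = 11 < 16, a contradiction.
So at least one holds ⌈16/11⌉ = 2.

2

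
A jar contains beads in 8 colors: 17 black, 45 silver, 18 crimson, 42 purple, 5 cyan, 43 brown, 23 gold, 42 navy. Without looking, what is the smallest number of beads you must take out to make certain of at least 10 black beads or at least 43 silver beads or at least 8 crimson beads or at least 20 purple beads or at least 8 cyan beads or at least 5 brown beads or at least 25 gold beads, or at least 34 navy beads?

143

Each of the 8 colors has its own threshold; avoid all of them simultaneously.
The worst case stops just short of every target: 9 black, 42 silver, 7 crimson, 19 purple, all 5 cyan, 4 brown, all 23 gold, 33 navy — 9 + 42 + 7 + 19 + 5 + 4 + 23 + 33 = 142 beads.
One more bead must push some color to its target, so 142 + 1 = 143.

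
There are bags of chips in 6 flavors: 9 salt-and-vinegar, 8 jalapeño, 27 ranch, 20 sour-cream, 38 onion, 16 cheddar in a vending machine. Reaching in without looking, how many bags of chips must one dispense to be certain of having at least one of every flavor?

111

The hardest flavor to obtain is jalapeño: we could draw every other bag of chips first — 118 − 8 = 110 bags of chips — without a single jalapeño one.
The next draw must be jalapeño, so 110 + 1 = 111.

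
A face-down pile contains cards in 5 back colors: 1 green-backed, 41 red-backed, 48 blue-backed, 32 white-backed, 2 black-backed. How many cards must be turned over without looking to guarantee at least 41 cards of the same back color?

Treat the 5 back colors as pigeonholes.
In the worst case we take at most 40 of each back color, but all 1 green-backed, all 32 white-backed, and all 2 black-backed (fewer than 40), giving 1 + 40 + 40 + 32 + 2 = 115.
One more card then forces some back color to 41, so 115 + 1 = 116.

116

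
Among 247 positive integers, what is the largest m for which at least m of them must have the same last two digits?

There are 100 possible two-digit endings, which serve as the pigeonholes.
If each of the 100 possible two-digit endings held at most 2, the total would be at most 100 × 2 = 200 < 247, a contradiction.
So at least one holds ⌈247/100⌉ = 3.

3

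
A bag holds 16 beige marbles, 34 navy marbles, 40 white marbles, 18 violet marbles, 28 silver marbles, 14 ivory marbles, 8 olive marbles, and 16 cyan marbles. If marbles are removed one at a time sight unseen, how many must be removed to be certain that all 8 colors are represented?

167

The hardest color to obtain is olive: we could draw every other marble first — 174 − 8 = 166 marbles — without a single olive one.
The next draw must be olive, so 166 + 1 = 167.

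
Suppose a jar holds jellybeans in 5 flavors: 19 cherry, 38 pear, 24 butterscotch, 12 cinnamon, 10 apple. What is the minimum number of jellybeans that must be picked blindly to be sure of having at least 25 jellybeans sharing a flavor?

90

In the worst case we take at most 24 of each flavor, but all 19 cherry, all 12 cinnamon, and all 10 apple (fewer than 24), giving 19 + 24 + 24 + 12 + 10 = 89.
One more jellybean then forces some flavor to 25, so 89 + 1 = 90.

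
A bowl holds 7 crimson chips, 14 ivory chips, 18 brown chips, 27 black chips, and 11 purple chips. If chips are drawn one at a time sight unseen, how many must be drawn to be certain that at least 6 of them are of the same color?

26

Treat the 5 colors as pigeonholes.
The worst case takes 5 chips of each color without reaching 6 of any: 5 × 5 = 25.
The next chip must bring some color to 6, so 25 + 1 = 26.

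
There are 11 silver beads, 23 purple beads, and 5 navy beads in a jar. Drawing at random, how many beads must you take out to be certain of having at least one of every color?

35

The hardest color to obtain is navy: we could draw every other bead first — 39 − 5 = 34 beads — without a single navy one.
The next draw must be navy, so 34 + 1 = 35.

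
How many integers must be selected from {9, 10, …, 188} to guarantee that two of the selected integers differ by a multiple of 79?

80

Group the integers by remainder mod 79; there are 79 residue classes, each nonempty in this range.
Choosing one from each class (79 integers) avoids any shared remainder.
One more choice must repeat a class, so two differ by a multiple of 79. Hence 79 + 1 = 80.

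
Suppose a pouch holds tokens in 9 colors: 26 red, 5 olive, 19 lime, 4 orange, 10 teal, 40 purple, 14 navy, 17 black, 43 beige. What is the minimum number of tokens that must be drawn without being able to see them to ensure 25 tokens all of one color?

In the worst case we take at most 24 of each color, but all 5 olive, all 19 lime, all 4 orange, all 10 teal, all 14 navy, and all 17 black (fewer than 24), giving 24 + 5 + 19 + 4 + 10 + 24 + 14 + 17 + 24 = 141.
One more token then forces some color to 25, so 141 + 1 = 142.

142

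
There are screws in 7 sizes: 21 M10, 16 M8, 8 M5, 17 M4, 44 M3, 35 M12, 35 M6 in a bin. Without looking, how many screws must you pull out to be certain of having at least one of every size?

169

The hardest size to obtain is M5: we could draw every other screw first — 176 − 8 = 168 screws — without a single M5 one.
The next draw must be M5, so 168 + 1 = 169.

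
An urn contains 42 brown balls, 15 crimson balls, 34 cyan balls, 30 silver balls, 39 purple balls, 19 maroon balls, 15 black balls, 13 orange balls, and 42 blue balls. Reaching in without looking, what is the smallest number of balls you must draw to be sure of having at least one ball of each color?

237

The hardest color to obtain is orange: we could draw every other ball first — 249 − 13 = 236 balls — without a single orange one.
The next draw must be orange, so 236 + 1 = 237.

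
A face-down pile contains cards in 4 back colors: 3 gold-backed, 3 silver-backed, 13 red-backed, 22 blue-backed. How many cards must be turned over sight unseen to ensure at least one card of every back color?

The hardest back color to obtain is gold-backed: we could draw every other card first — 41 − 3 = 38 cards — without a single gold-backed one.
The next draw must be gold-backed, so 38 + 1 = 39.

39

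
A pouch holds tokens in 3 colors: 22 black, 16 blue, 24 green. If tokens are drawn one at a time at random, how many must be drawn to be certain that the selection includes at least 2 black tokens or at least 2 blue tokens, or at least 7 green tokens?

9

The worst case stops just short of every target: 1 black, 1 blue, 6 green — 1 + 1 + 6 = 8 tokens.
One more token must push some color to its target, so 8 + 1 = 9.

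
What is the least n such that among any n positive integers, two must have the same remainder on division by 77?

78

Two integers differ by a multiple of 77 exactly when they share a remainder mod 77.
There are 77 residue classes mod 77, so 77 integers can all lie in distinct classes.
One more integer must repeat a residue, giving a difference divisible by 77. So n = 77 + 1 = 78.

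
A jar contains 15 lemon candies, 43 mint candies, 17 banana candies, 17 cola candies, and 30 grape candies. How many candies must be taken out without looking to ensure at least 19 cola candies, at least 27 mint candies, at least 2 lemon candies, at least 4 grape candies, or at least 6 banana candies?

53

Each of the 5 flavors has its own threshold; avoid all of them simultaneously.
The worst case stops just short of every target: 1 lemon, 26 mint, 5 banana, all 17 cola, 3 grape — 1 + 26 + 5 + 17 + 3 = 52 candies.
One more candy must push some flavor to its target, so 52 + 1 = 53.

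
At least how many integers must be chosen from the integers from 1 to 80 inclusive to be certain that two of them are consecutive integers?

Partition {1, …, 80} into 40 pairs: {1,2}, {3,4}, …, {79,80}.
Choosing 40 integers — say the 40 even numbers 2, 4, …, 80 — takes one from each pair and avoids the property.
Choosing 41 forces two into the same pair by pigeonhole, and those are consecutive. So 41.

41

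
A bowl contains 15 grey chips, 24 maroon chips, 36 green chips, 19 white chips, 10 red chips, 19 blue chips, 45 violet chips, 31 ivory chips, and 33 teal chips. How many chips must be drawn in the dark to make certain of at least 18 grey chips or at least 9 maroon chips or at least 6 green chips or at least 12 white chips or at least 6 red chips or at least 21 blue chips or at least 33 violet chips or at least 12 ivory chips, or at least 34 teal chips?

Each of the 9 colors has its own threshold; avoid all of them simultaneously.
The worst case stops just short of every target: all 15 grey, 8 maroon, 5 green, 11 white, 5 red, all 19 blue, 32 violet, 11 ivory, 33 teal — 15 + 8 + 5 + 11 + 5 + 19 + 32 + 11 + 33 = 139 chips.
One more chip must push some color to its target, so 139 + 1 = 140.

140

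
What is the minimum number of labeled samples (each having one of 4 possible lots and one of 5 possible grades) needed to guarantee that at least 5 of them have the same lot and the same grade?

There are 4 × 5 = 20 (lot, grade) combinations acting as pigeonholes.
With 20 × 4 = 80 labeled samples we could place exactly 4 in each, with no (lot, grade) pair reaching 5.
One more forces some (lot, grade) pair to hold 5, so 80 + 1 = 81.

81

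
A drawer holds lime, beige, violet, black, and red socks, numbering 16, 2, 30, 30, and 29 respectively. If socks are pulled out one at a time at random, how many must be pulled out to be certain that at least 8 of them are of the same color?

31

In the worst case we take at most 7 of each color, but all 2 beige (fewer than 7), giving 7 + 2 + 7 + 7 + 7 = 30.
One more sock then forces some color to 8, so 30 + 1 = 31.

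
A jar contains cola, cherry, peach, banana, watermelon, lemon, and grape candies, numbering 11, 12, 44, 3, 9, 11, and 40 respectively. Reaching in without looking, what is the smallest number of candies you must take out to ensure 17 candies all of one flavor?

In the worst case we take at most 16 of each flavor, but all 11 cola, all 12 cherry, all 3 banana, all 9 watermelon, and all 11 lemon (fewer than 16), giving 11 + 12 + 16 + 3 + 9 + 11 + 16 = 78.
One more candy then forces some flavor to 17, so 78 + 1 = 79.

79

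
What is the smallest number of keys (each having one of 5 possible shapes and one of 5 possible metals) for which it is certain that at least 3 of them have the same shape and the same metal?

There are 5 × 5 = 25 (shape, metal) combinations acting as pigeonholes.
With 25 × 2 = 50 keys we could place exactly 2 in each, with no (shape, metal) pair reaching 3.
One more forces some (shape, metal) pair to hold 3, so 50 + 1 = 51.

51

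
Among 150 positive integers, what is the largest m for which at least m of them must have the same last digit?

If each of the 10 possible last digits held at most 14, the total would be at most 10 × 14 = 140 < 150, a contradiction.
So at least one holds ⌈150/10⌉ = 15.

15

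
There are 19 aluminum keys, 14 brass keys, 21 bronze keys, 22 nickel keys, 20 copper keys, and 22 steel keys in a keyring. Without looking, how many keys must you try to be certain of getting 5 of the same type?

25

The worst case takes 4 keys of each type without reaching 5 of any: 6 × 4 = 24.
The next key must bring some type to 5, so 24 + 1 = 25.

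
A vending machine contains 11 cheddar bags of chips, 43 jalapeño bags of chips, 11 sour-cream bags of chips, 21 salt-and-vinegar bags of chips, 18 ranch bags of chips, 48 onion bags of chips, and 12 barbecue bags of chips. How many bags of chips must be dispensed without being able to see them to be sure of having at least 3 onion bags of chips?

119

To avoid onion bags of chips as long as possible, exhaust the other 6 flavors first.
The worst case draws every non-onion bag of chips first: 11 + 43 + 11 + 21 + 18 + 12 = 116.
The next 3 draws are then forced to be onion, giving 116 + 3 = 119.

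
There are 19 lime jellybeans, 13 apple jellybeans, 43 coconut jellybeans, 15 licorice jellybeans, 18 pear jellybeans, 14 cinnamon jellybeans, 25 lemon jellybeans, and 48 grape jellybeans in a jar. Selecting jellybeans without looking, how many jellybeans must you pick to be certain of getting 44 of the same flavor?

In the worst case we take at most 43 of each flavor, but all 19 lime, all 13 apple, all 15 licorice, all 18 pear, all 14 cinnamon, and all 25 lemon (fewer than 43), giving 19 + 13 + 43 + 15 + 18 + 14 + 25 + 43 = 190.
One more jellybean then forces some flavor to 44, so 190 + 1 = 191.

191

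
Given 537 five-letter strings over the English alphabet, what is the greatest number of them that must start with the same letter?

21

There are 26 possible first letters, which serve as the pigeonholes.
If each of the 26 possible first letters held at most 20, the total would be at most 26 × 20 = 520 < 537, a contradiction.
So at least one holds ⌈537/26⌉ = 21.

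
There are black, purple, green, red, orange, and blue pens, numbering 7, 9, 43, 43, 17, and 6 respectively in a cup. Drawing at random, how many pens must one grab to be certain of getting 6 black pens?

The worst case draws every non-black pen first: 9 + 43 + 43 + 17 + 6 = 118.
The next 6 draws are then forced to be black, giving 118 + 6 = 124.

124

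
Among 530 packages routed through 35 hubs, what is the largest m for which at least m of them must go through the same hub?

The 530 packages fall into 35 hubs.
If each of the 35 hubs held at most 15, the total would be at most 35 × 15 = 525 < 530, a contradiction.
So at least one holds ⌈530/35⌉ = 16.

16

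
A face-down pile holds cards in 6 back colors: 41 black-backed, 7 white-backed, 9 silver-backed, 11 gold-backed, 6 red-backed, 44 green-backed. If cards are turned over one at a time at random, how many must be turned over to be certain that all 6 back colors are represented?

The hardest back color to obtain is red-backed: we could draw every other card first — 118 − 6 = 112 cards — without a single red-backed one.
The next draw must be red-backed, so 112 + 1 = 113.

113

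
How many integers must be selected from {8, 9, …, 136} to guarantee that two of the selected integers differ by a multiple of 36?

37

Group the integers by remainder mod 36; there are 36 residue classes, each nonempty in this range.
Choosing one from each class (36 integers) avoids any shared remainder.
One more choice must repeat a class, so two differ by a multiple of 36. Hence 36 + 1 = 37.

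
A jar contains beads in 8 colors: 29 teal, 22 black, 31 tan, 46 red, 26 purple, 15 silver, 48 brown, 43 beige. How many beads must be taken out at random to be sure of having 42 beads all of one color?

In the worst case we take at most 41 of each color, but all 29 teal, all 22 black, all 31 tan, all 26 purple, and all 15 silver (fewer than 41), giving 29 + 22 + 31 + 41 + 26 + 15 + 41 + 41 = 246.
One more bead then forces some color to 42, so 246 + 1 = 247.

247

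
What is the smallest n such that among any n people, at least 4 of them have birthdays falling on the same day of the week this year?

22

There are 7 days of the week acting as pigeonholes.
With 7 × 3 = 21 people we could place exactly 3 in each, with no class reaching 4.
One more forces some class to hold 4, so 21 + 1 = 22.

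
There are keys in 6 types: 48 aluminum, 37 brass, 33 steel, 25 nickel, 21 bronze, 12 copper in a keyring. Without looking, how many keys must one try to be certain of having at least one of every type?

The hardest type to obtain is copper: we could draw every other key first — 176 − 12 = 164 keys — without a single copper one.
The next draw must be copper, so 164 + 1 = 165.

165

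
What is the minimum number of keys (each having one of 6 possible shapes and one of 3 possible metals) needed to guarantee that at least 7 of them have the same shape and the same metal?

There are 6 × 3 = 18 (shape, metal) combinations acting as pigeonholes.
With 18 × 6 = 108 keys we could place exactly 6 in each, with no (shape, metal) pair reaching 7.
One more forces some (shape, metal) pair to hold 7, so 108 + 1 = 109.

109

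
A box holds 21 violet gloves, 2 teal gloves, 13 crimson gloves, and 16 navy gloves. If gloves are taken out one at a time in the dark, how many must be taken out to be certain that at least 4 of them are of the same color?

Treat the 4 colors as pigeonholes.
In the worst case we take at most 3 of each color, but all 2 teal (fewer than 3), giving 3 + 2 + 3 + 3 = 11.
One more glove then forces some color to 4, so 11 + 1 = 12.

12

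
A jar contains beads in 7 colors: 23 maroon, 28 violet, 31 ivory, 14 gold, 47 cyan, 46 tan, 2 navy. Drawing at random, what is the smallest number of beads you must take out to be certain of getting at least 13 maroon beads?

The worst case draws every non-maroon bead first: 28 + 31 + 14 + 47 + 46 + 2 = 168.
The next 13 draws are then forced to be maroon, giving 168 + 13 = 181.

181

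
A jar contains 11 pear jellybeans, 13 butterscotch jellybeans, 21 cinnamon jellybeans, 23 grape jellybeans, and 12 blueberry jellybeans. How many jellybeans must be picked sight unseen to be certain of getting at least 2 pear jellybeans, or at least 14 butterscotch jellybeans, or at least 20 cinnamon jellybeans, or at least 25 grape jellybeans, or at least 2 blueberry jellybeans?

The worst case stops just short of every target: 1 pear, 13 butterscotch, 19 cinnamon, all 23 grape, 1 blueberry — 1 + 13 + 19 + 23 + 1 = 57 jellybeans.
One more jellybean must push some flavor to its target, so 57 + 1 = 58.

58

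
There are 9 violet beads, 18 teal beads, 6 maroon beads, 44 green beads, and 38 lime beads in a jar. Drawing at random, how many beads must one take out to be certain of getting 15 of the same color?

58

Treat the 5 colors as pigeonholes.
In the worst case we take at most 14 of each color, but all 9 violet and all 6 maroon (fewer than 14), giving 9 + 14 + 6 + 14 + 14 = 57.
One more bead then forces some color to 15, so 57 + 1 = 58.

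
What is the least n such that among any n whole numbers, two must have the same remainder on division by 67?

68

Two integers differ by a multiple of 67 exactly when they share a remainder mod 67.
There are 67 residue classes mod 67, so 67 integers can all lie in distinct classes.
One more integer must repeat a residue, giving a difference divisible by 67. So n = 67 + 1 = 68.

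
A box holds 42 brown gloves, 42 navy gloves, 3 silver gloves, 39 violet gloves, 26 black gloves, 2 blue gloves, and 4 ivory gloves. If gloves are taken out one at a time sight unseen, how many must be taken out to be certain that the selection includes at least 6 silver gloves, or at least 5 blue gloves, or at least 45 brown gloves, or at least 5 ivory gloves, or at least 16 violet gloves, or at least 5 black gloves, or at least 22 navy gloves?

92

The worst case stops just short of every target: all 42 brown, 21 navy, all 3 silver, 15 violet, 4 black, all 2 blue, 4 ivory — 42 + 21 + 3 + 15 + 4 + 2 + 4 = 91 gloves.
One more glove must push some color to its target, so 91 + 1 = 92.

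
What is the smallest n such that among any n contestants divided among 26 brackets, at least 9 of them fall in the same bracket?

209

There are 26 brackets acting as pigeonholes.
With 26 × 8 = 208 contestants we could place exactly 8 in each, with no class reaching 9.
One more forces some class to hold 9, so 208 + 1 = 209.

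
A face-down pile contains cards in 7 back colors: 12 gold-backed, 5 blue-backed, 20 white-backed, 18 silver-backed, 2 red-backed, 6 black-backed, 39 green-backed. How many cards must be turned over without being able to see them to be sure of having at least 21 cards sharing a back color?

In the worst case we take at most 20 of each back color, but all 12 gold-backed, all 5 blue-backed, all 18 silver-backed, all 2 red-backed, and all 6 black-backed (fewer than 20), giving 12 + 5 + 20 + 18 + 2 + 6 + 20 = 83.
One more card then forces some back color to 21, so 83 + 1 = 84.

84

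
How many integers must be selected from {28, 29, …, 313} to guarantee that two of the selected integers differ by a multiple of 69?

Use the pigeonhole principle on residue classes: group the integers by remainder mod 69; there are 69 residue classes, each nonempty in this range.
Choosing one from each class (69 integers) avoids any shared remainder.
One more choice must repeat a class, so two differ by a multiple of 69. Hence 69 + 1 = 70.

70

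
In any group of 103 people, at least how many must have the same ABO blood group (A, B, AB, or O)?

If each of the 4 ABO blood groups held at most 25, the total would be at most 4 × 25 = 100 < 103, a contradiction.
So at least one holds ⌈103/4⌉ = 26.

26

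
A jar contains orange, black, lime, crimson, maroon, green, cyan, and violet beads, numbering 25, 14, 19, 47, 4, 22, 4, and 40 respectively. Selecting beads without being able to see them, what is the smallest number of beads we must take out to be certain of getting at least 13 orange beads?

To avoid orange beads as long as possible, exhaust the other 7 colors first.
The worst case draws every non-orange bead first: 14 + 19 + 47 + 4 + 22 + 4 + 40 = 150.
The next 13 draws are then forced to be orange, giving 150 + 13 = 163.

163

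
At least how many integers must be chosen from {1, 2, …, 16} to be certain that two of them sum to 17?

9

Partition {1, …, 16} into 8 pairs: {1,16}, {2,15}, …, {8,9}.
Choosing 8 integers — say the integers 1 through 8 — takes one from each pair and avoids the property.
Choosing 9 forces two into the same pair by pigeonhole, and those sum to 17. So 9.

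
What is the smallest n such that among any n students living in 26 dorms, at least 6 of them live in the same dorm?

There are 26 dorms acting as pigeonholes.
With 26 × 5 = 130 students we could place exactly 5 in each, with no class reaching 6.
One more forces some class to hold 6, so 130 + 1 = 131.

131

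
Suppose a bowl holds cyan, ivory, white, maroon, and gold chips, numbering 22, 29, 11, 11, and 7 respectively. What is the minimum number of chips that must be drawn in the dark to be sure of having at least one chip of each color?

74

The hardest color to obtain is gold: we could draw every other chip first — 80 − 7 = 73 chips — without a single gold one.
The next draw must be gold, so 73 + 1 = 74.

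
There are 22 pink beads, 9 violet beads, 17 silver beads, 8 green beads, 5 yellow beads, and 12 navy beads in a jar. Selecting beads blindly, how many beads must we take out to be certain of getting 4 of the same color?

19

Treat the 6 colors as pigeonholes.
The worst case takes 3 beads of each color without reaching 4 of any: 6 × 3 = 18.
The next bead must bring some color to 4, so 18 + 1 = 19.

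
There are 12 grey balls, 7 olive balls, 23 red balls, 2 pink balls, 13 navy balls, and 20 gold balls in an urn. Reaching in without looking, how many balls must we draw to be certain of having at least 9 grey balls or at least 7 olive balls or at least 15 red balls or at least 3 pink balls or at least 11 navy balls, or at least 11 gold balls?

The worst case stops just short of every target: 8 grey, 6 olive, 14 red, 2 pink, 10 navy, 10 gold — 8 + 6 + 14 + 2 + 10 + 10 = 50 balls.
One more ball must push some color to its target, so 50 + 1 = 51.

51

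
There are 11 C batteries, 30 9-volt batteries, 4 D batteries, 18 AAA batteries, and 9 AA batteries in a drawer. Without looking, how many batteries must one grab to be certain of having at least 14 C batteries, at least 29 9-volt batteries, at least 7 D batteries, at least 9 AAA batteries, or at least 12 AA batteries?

61

Each of the 5 types has its own threshold; avoid all of them simultaneously.
The worst case stops just short of every target: all 11 C, 28 9-volt, all 4 D, 8 AAA, all 9 AA — 11 + 28 + 4 + 8 + 9 = 60 batteries.
One more battery must push some type to its target, so 60 + 1 = 61.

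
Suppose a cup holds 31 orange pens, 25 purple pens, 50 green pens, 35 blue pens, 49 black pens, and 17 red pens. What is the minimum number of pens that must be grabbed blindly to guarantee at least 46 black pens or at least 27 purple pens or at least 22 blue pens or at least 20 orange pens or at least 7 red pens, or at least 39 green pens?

155

The worst case stops just short of every target: 19 orange, all 25 purple, 38 green, 21 blue, 45 black, 6 red — 19 + 25 + 38 + 21 + 45 + 6 = 154 pens.
One more pen must push some ink color to its target, so 154 + 1 = 155.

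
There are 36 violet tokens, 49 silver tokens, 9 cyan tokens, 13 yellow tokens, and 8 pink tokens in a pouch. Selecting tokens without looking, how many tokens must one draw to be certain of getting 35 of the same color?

In the worst case we take at most 34 of each color, but all 9 cyan, all 13 yellow, and all 8 pink (fewer than 34), giving 34 + 34 + 9 + 13 + 8 = 98.
One more token then forces some color to 35, so 98 + 1 = 99.

99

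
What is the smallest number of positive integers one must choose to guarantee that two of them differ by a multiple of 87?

88

Use the pigeonhole principle on residue classes: two integers differ by a multiple of 87 exactly when they share a remainder mod 87.
There are 87 residue classes mod 87, so 87 integers can all lie in distinct classes.
One more integer must repeat a residue, giving a difference divisible by 87. So n = 87 + 1 = 88.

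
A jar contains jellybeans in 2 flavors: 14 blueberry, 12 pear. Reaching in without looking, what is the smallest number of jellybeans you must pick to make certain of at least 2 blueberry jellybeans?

The worst case draws every non-blueberry jellybean first: 12.
The next 2 draws are then forced to be blueberry, giving 12 + 2 = 14.

14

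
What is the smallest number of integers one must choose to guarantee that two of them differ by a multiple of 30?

31

Two integers differ by a multiple of 30 exactly when they share a remainder mod 30.
There are 30 residue classes mod 30, so 30 integers can all lie in distinct classes.
One more integer must repeat a residue, giving a difference divisible by 30. So n = 30 + 1 = 31.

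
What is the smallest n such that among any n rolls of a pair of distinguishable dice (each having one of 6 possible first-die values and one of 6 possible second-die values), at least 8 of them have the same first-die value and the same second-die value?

253

There are 6 × 6 = 36 (first-die value, second-die value) combinations acting as pigeonholes.
With 36 × 7 = 252 rolls of a pair of distinguishable dice we could place exactly 7 in each, with no (first-die value, second-die value) pair reaching 8.
One more forces some (first-die value, second-die value) pair to hold 8, so 252 + 1 = 253.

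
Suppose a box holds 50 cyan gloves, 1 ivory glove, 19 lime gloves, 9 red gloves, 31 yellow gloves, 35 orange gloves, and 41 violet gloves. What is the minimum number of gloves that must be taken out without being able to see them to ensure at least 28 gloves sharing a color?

In the worst case we take at most 27 of each color, but all 1 ivory, all 19 lime, and all 9 red (fewer than 27), giving 27 + 1 + 19 + 9 + 27 + 27 + 27 = 137.
One more glove then forces some color to 28, so 137 + 1 = 138.

138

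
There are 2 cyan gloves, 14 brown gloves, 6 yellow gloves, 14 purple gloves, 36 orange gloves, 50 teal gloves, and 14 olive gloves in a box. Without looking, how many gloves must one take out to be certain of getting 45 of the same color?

131

In the worst case we take at most 44 of each color, but all 2 cyan, all 14 brown, all 6 yellow, all 14 purple, all 36 orange, and all 14 olive (fewer than 44), giving 2 + 14 + 6 + 14 + 36 + 44 + 14 = 130.
One more glove then forces some color to 45, so 130 + 1 = 131.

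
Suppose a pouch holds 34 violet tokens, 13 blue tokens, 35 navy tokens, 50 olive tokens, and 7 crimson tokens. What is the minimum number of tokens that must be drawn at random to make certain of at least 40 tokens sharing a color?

129

In the worst case we take at most 39 of each color, but all 34 violet, all 13 blue, all 35 navy, and all 7 crimson (fewer than 39), giving 34 + 13 + 35 + 39 + 7 = 128.
One more token then forces some color to 40, so 128 + 1 = 129.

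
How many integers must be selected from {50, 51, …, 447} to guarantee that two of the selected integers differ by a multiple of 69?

Group the integers by remainder mod 69; there are 69 residue classes, each nonempty in this range.
Choosing one from each class (69 integers) avoids any shared remainder.
One more choice must repeat a class, so two differ by a multiple of 69. Hence 69 + 1 = 70.

70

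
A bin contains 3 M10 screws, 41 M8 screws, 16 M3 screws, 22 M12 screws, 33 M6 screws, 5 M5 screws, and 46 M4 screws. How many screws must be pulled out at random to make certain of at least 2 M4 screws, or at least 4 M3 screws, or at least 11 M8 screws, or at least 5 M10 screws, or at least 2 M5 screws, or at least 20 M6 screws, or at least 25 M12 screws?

60

The worst case stops just short of every target: all 3 M10, 10 M8, 3 M3, all 22 M12, 19 M6, 1 M5, 1 M4 — 3 + 10 + 3 + 22 + 19 + 1 + 1 = 59 screws.
One more screw must push some size to its target, so 59 + 1 = 60.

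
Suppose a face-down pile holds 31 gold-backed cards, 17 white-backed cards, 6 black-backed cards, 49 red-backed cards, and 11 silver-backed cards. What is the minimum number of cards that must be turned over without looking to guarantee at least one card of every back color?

109

The hardest back color to obtain is black-backed: we could draw every other card first — 114 − 6 = 108 cards — without a single black-backed one.
The next draw must be black-backed, so 108 + 1 = 109.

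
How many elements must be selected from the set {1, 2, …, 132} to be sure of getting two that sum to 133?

67

Partition {1, …, 132} into 66 pairs: {1,132}, {2,131}, …, {66,67}.
Choosing 66 integers — say the integers 1 through 66 — takes one from each pair and avoids the property.
Choosing 67 forces two into the same pair by pigeonhole, and those sum to 133. So 67.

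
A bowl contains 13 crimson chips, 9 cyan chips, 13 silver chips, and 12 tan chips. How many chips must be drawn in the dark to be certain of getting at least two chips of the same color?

5

Treat the 4 colors as pigeonholes.
The worst case takes 1 chip of each color without reaching 2 of any: 4 × 1 = 4.
The next chip must bring some color to 2, so 4 + 1 = 5.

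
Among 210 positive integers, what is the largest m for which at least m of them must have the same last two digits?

There are 100 possible two-digit endings, which serve as the pigeonholes.
If each of the 100 possible two-digit endings held at most 2, the total would be at most 100 × 2 = 200 < 210, a contradiction.
So at least one holds ⌈210/100⌉ = 3.

3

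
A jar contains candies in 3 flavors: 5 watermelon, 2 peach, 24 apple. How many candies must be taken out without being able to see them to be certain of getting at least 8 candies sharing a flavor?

In the worst case we take at most 7 of each flavor, but all 5 watermelon and all 2 peach (fewer than 7), giving 5 + 2 + 7 = 14.
One more candy then forces some flavor to 8, so 14 + 1 = 15.

15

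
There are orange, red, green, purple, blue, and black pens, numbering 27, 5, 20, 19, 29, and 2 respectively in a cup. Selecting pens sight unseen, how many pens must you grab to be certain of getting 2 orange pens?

To avoid orange pens as long as possible, exhaust the other 5 ink colors first.
The worst case draws every non-orange pen first: 5 + 20 + 19 + 29 + 2 = 75.
The next 2 draws are then forced to be orange, giving 75 + 2 = 77.

77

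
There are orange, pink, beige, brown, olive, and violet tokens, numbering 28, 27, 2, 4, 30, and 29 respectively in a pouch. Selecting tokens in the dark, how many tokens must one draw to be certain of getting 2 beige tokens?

120

To avoid beige tokens as long as possible, exhaust the other 5 colors first.
The worst case draws every non-beige token first: 28 + 27 + 4 + 30 + 29 = 118.
The next 2 draws are then forced to be beige, giving 118 + 2 = 120.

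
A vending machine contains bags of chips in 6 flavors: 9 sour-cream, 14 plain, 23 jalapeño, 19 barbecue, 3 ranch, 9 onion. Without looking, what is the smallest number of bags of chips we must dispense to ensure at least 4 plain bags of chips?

67

To avoid plain bags of chips as long as possible, exhaust the other 5 flavors first.
The worst case draws every non-plain bag of chips first: 9 + 23 + 19 + 3 + 9 = 63.
The next 4 draws are then forced to be plain, giving 63 + 4 = 67.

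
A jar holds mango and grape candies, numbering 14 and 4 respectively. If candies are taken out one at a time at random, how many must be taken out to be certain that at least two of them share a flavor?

Treat the 2 flavors as pigeonholes.
The worst case takes 1 candy of each flavor without reaching 2 of any: 2 × 1 = 2.
The next candy must bring some flavor to 2, so 2 + 1 = 3.

3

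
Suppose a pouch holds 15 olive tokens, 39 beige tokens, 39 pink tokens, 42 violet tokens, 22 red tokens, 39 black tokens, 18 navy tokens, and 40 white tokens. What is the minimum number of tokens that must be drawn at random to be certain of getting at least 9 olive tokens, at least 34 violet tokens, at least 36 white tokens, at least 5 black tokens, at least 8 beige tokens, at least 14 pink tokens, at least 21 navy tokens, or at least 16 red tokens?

134

The worst case stops just short of every target: 8 olive, 7 beige, 13 pink, 33 violet, 15 red, 4 black, all 18 navy, 35 white — 8 + 7 + 13 + 33 + 15 + 4 + 18 + 35 = 133 tokens.
One more token must push some color to its target, so 133 + 1 = 134.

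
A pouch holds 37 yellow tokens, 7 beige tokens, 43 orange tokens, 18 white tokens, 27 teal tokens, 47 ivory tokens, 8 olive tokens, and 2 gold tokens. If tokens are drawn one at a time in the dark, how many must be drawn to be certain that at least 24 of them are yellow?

176

The worst case draws every non-yellow token first: 7 + 43 + 18 + 27 + 47 + 8 + 2 = 152.
The next 24 draws are then forced to be yellow, giving 152 + 24 = 176.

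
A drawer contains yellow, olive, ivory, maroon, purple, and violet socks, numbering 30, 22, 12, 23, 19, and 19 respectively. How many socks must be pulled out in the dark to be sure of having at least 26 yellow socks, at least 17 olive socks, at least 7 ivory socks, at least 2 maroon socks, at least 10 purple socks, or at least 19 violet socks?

The worst case stops just short of every target: 25 yellow, 16 olive, 6 ivory, 1 maroon, 9 purple, 18 violet — 25 + 16 + 6 + 1 + 9 + 18 = 75 socks.
One more sock must push some color to its target, so 75 + 1 = 76.

76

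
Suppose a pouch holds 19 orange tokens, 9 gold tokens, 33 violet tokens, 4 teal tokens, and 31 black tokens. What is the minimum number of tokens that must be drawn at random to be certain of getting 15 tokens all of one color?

56

Treat the 5 colors as pigeonholes.
In the worst case we take at most 14 of each color, but all 9 gold and all 4 teal (fewer than 14), giving 14 + 9 + 14 + 4 + 14 = 55.
One more token then forces some color to 15, so 55 + 1 = 56.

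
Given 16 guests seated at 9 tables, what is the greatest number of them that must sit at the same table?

The 16 guests fall into 9 tables.
If each of the 9 tables held at most 1, the total would be at most 9 × 1 = 9 < 16, a contradiction.
So at least one holds ⌈16/9⌉ = 2.

2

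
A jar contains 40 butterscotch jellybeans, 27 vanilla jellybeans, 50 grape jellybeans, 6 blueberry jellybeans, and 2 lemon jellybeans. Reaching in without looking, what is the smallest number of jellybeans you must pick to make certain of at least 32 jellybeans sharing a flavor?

98

In the worst case we take at most 31 of each flavor, but all 27 vanilla, all 6 blueberry, and all 2 lemon (fewer than 31), giving 31 + 27 + 31 + 6 + 2 = 97.
One more jellybean then forces some flavor to 32, so 97 + 1 = 98.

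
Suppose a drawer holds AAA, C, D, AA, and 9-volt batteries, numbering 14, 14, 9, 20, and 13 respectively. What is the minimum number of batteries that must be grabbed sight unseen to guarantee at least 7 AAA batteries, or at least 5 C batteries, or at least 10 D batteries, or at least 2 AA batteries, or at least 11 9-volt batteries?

31

The worst case stops just short of every target: 6 AAA, 4 C, 9 D, 1 AA, 10 9-volt — 6 + 4 + 9 + 1 + 10 = 30 batteries.
One more battery must push some type to its target, so 30 + 1 = 31.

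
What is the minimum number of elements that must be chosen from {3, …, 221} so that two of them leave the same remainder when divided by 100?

Use the pigeonhole principle on residue classes: group the integers by remainder mod 100; there are 100 residue classes, each nonempty in this range.
Choosing one from each class (100 integers) avoids any shared remainder.
One more choice must repeat a class, so two differ by a multiple of 100. Hence 100 + 1 = 101.

101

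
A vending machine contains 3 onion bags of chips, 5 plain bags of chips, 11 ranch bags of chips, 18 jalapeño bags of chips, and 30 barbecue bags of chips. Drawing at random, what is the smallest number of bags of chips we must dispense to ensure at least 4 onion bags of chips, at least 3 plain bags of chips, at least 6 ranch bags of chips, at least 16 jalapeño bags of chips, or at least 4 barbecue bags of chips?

The worst case stops just short of every target: 3 onion, 2 plain, 5 ranch, 15 jalapeño, 3 barbecue — 3 + 2 + 5 + 15 + 3 = 28 bags of chips.
One more bag of chips must push some flavor to its target, so 28 + 1 = 29.

29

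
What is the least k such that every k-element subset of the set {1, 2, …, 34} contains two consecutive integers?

18

Partition {1, …, 34} into 17 pairs: {1,2}, {3,4}, …, {33,34}.
Choosing 17 integers — say the 17 even numbers 2, 4, …, 34 — takes one from each pair and avoids the property.
Choosing 18 forces two into the same pair by pigeonhole, and those are consecutive. So 18.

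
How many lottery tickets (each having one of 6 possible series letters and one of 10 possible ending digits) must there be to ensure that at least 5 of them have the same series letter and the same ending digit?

241

There are 6 × 10 = 60 (series letter, ending digit) combinations acting as pigeonholes.
With 60 × 4 = 240 lottery tickets we could place exactly 4 in each, with no (series letter, ending digit) pair reaching 5.
One more forces some (series letter, ending digit) pair to hold 5, so 240 + 1 = 241.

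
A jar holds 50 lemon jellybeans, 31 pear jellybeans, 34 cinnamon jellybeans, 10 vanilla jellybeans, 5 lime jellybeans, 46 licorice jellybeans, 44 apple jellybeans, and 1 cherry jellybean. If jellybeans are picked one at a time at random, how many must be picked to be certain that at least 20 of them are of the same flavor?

112

Treat the 8 flavors as pigeonholes.
In the worst case we take at most 19 of each flavor, but all 10 vanilla, all 5 lime, and all 1 cherry (fewer than 19), giving 19 + 19 + 19 + 10 + 5 + 19 + 19 + 1 = 111.
One more jellybean then forces some flavor to 20, so 111 + 1 = 112.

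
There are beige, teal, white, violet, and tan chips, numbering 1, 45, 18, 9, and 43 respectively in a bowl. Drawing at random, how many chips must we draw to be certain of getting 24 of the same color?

In the worst case we take at most 23 of each color, but all 1 beige, all 18 white, and all 9 violet (fewer than 23), giving 1 + 23 + 18 + 9 + 23 = 74.
One more chip then forces some color to 24, so 74 + 1 = 75.

75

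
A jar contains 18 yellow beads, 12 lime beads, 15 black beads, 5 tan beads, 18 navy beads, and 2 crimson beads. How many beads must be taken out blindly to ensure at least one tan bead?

66

The worst case draws every non-tan bead first: 18 + 12 + 15 + 18 + 2 = 65.
The next draw is then forced to be tan, giving 65 + 1 = 66.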